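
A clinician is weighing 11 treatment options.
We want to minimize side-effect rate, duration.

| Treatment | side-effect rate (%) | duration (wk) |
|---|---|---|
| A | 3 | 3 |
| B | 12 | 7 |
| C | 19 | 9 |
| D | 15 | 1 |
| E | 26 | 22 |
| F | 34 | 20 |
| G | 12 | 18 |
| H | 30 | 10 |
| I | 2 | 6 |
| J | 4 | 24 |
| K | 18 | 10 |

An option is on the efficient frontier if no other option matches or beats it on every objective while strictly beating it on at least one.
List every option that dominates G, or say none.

A: side-effect rate 3≤12, duration 3≤18 — dominates G.
B: side-effect rate 12≤12, duration 7≤18 — dominates G.
I: side-effect rate 2≤12, duration 6≤18 — dominates G.
Others (C, D, E, F, H, J, K) are each worse than G on at least one objective.

A, B, I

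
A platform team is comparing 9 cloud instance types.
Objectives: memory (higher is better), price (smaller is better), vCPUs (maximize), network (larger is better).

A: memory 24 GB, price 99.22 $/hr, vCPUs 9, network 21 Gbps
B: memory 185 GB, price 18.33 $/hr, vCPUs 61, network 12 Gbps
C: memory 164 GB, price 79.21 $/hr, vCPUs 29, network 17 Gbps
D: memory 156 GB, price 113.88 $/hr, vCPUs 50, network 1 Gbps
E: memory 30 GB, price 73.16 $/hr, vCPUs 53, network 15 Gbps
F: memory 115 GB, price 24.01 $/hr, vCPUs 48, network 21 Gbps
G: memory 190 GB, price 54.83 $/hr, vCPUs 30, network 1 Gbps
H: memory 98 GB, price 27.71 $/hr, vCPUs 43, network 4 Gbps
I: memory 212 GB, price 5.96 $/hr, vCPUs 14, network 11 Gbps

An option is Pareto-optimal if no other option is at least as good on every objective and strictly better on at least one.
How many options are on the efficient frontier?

A: dominated by F (memory 115≥24, price 24.01≤99.22, vCPUs 48≥9, network 21≥21).
B: not dominated (best vCPUs).
C: not dominated.
D: dominated by B (memory 185≥156, price 18.33≤113.88, vCPUs 61≥50, network 12≥1).
E: not dominated.
F: not dominated.
G: not dominated.
H: dominated by B (memory 185≥98, price 18.33≤27.71, vCPUs 61≥43, network 12≥4).
I: not dominated (best memory).
Pareto-optimal: B, C, E, F, G, I → 6.

6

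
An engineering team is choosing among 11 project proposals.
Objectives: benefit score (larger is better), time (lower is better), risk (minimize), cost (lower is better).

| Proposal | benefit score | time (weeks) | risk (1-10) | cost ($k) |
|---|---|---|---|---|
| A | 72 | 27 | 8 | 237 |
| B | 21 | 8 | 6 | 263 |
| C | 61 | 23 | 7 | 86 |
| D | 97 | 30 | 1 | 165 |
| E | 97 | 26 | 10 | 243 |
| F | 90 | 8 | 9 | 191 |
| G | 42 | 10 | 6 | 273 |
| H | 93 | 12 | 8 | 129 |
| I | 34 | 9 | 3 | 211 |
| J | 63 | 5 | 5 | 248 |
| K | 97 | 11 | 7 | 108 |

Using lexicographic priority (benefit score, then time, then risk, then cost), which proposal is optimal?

K

First maximize benefit score: best is 97, kept {D, E, K}.
Then minimize time: best is 11, kept {K}.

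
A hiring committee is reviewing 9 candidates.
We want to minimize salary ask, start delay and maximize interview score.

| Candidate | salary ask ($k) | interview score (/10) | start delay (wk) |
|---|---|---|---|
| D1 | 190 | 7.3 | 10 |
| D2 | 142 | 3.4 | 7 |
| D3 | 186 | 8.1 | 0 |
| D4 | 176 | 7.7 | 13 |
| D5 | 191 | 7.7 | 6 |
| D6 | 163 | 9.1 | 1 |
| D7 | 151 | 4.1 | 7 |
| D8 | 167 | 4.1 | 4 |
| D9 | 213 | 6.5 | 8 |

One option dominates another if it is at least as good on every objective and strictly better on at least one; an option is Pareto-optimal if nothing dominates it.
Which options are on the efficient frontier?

D2, D3, D6, D7

D1: dominated by D3 (salary ask 186≤190, interview score 8.1≥7.3, start delay 0≤10).
D2: not dominated (best salary ask).
D3: not dominated (best start delay).
D4: dominated by D6 (salary ask 163≤176, interview score 9.1≥7.7, start delay 1≤13).
D5: dominated by D3 (salary ask 186≤191, interview score 8.1≥7.7, start delay 0≤6).
D6: not dominated (best interview score).
D7: not dominated.
D8: dominated by D6 (salary ask 163≤167, interview score 9.1≥4.1, start delay 1≤4).
D9: dominated by D3 (salary ask 186≤213, interview score 8.1≥6.5, start delay 0≤8).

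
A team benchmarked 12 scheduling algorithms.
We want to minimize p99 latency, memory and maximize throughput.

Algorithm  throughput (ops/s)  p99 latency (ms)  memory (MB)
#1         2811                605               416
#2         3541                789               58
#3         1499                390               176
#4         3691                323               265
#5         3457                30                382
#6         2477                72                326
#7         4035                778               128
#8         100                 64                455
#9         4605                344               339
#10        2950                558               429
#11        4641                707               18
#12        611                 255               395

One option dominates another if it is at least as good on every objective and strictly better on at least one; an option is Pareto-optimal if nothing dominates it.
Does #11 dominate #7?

#11 vs #7: throughput 4641≥4035, p99 latency 707≤778, memory 18≤128 — #11 is at least as good on every objective with at least one strict improvement.

Yes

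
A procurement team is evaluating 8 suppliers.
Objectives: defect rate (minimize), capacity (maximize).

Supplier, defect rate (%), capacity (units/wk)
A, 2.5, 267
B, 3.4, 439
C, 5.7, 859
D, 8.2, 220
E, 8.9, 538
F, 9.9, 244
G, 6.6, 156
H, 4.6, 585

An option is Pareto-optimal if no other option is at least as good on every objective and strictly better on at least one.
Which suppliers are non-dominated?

A: not dominated (best defect rate).
B: not dominated.
C: not dominated (best capacity).
D: dominated by A (defect rate 2.5≤8.2, capacity 267≥220).
E: dominated by C (defect rate 5.7≤8.9, capacity 859≥538).
F: dominated by A (defect rate 2.5≤9.9, capacity 267≥244).
G: dominated by A (defect rate 2.5≤6.6, capacity 267≥156).
H: not dominated.

A, B, C, H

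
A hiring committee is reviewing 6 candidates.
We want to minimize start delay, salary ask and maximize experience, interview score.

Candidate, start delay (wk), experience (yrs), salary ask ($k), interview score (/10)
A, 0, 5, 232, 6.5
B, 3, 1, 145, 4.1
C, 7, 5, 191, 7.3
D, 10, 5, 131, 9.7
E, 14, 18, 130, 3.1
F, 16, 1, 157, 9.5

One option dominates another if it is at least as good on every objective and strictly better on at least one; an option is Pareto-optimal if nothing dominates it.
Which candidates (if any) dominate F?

D: start delay 10≤16, experience 5≥1, salary ask 131≤157, interview score 9.7≥9.5 — dominates F.
Others (A, B, C, E) are each worse than F on at least one objective.

D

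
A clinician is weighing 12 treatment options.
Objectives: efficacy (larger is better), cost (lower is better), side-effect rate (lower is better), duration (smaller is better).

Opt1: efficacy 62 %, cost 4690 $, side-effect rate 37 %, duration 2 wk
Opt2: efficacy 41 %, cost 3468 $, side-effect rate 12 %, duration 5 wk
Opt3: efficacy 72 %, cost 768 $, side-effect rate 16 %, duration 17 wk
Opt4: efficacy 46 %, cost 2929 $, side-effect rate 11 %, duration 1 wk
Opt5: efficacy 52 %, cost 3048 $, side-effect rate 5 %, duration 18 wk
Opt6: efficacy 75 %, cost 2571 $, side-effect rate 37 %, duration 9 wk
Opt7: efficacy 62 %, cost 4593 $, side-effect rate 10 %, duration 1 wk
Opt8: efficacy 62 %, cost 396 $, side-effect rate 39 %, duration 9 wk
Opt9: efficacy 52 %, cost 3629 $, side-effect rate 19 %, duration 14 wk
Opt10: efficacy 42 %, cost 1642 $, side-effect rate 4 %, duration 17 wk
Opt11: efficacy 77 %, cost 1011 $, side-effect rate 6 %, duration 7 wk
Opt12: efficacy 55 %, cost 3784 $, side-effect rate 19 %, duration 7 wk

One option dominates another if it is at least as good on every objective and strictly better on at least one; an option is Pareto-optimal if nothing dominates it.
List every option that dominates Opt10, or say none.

none

Opt1: worse on cost (4690 vs 1642).
Opt2: worse on efficacy (41 vs 42).
Opt3: worse on side-effect rate (16 vs 4).
Opt4: worse on cost (2929 vs 1642).
Opt5: worse on cost (3048 vs 1642).
Opt6: worse on cost (2571 vs 1642).
Opt7: worse on cost (4593 vs 1642).
Opt8: worse on side-effect rate (39 vs 4).
Opt9: worse on cost (3629 vs 1642).
Opt11: worse on side-effect rate (6 vs 4).
Opt12: worse on cost (3784 vs 1642).
No option dominates Opt10.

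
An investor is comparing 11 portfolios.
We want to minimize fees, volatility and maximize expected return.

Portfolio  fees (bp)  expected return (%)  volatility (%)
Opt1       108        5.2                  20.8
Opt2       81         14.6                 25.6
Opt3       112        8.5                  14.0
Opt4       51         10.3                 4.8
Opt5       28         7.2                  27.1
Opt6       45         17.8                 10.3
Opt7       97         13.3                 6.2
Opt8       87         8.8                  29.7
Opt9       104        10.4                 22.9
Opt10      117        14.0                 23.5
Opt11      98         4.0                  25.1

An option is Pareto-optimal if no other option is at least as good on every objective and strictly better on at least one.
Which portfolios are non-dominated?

Opt4, Opt5, Opt6, Opt7

Opt1: dominated by Opt4 (fees 51≤108, expected return 10.3≥5.2, volatility 4.8≤20.8).
Opt2: dominated by Opt6 (fees 45≤81, expected return 17.8≥14.6, volatility 10.3≤25.6).
Opt3: dominated by Opt4 (fees 51≤112, expected return 10.3≥8.5, volatility 4.8≤14.0).
Opt4: not dominated (best volatility).
Opt5: not dominated (best fees).
Opt6: not dominated (best expected return).
Opt7: not dominated.
Opt8: dominated by Opt2 (fees 81≤87, expected return 14.6≥8.8, volatility 25.6≤29.7).
Opt9: dominated by Opt6 (fees 45≤104, expected return 17.8≥10.4, volatility 10.3≤22.9).
Opt10: dominated by Opt6 (fees 45≤117, expected return 17.8≥14.0, volatility 10.3≤23.5).
Opt11: dominated by Opt4 (fees 51≤98, expected return 10.3≥4.0, volatility 4.8≤25.1).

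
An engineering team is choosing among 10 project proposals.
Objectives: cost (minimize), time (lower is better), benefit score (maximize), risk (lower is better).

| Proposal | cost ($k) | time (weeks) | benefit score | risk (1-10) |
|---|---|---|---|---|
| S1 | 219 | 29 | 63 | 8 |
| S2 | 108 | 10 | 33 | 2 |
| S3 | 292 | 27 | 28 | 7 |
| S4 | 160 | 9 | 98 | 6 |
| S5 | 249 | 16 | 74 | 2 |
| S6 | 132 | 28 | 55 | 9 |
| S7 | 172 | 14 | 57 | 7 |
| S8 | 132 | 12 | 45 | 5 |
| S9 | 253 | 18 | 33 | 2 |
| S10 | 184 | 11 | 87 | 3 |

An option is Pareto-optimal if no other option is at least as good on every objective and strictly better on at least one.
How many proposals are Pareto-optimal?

S1: dominated by S4 (cost 160≤219, time 9≤29, benefit score 98≥63, risk 6≤8).
S2: not dominated (best cost).
S3: dominated by S2 (cost 108≤292, time 10≤27, benefit score 33≥28, risk 2≤7).
S4: not dominated (best time).
S5: not dominated.
S6: not dominated.
S7: dominated by S4 (cost 160≤172, time 9≤14, benefit score 98≥57, risk 6≤7).
S8: not dominated.
S9: dominated by S2 (cost 108≤253, time 10≤18, benefit score 33≥33, risk 2≤2).
S10: not dominated.
Pareto-optimal: S2, S4, S5, S6, S8, S10 → 6.

6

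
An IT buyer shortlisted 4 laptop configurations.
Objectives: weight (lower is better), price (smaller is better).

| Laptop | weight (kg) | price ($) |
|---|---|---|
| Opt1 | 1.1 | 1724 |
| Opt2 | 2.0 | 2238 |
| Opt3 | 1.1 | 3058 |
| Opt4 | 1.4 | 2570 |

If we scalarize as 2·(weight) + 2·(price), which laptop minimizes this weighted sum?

Opt1: 2·1.1 + 2·1724 = 3450.2
Opt2: 2·2.0 + 2·2238 = 4480.0
Opt3: 2·1.1 + 2·3058 = 6118.2
Opt4: 2·1.4 + 2·2570 = 5142.8
Lowest: Opt1 at 3450.2.

Opt1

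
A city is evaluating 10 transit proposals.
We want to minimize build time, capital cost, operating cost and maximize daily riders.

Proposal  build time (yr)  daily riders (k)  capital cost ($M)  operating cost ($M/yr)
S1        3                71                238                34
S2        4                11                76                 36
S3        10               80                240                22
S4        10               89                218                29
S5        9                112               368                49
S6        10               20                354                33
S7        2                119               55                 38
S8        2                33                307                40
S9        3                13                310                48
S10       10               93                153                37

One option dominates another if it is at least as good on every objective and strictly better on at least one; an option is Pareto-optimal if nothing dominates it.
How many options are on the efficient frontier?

6

S1: not dominated.
S2: not dominated.
S3: not dominated (best operating cost).
S4: not dominated.
S5: dominated by S7 (build time 2≤9, daily riders 119≥112, capital cost 55≤368, operating cost 38≤49).
S6: dominated by S3 (build time 10≤10, daily riders 80≥20, capital cost 240≤354, operating cost 22≤33).
S7: not dominated (best daily riders).
S8: dominated by S7 (build time 2≤2, daily riders 119≥33, capital cost 55≤307, operating cost 38≤40).
S9: dominated by S1 (build time 3≤3, daily riders 71≥13, capital cost 238≤310, operating cost 34≤48).
S10: not dominated.
Pareto-optimal: S1, S2, S3, S4, S7, S10 → 6.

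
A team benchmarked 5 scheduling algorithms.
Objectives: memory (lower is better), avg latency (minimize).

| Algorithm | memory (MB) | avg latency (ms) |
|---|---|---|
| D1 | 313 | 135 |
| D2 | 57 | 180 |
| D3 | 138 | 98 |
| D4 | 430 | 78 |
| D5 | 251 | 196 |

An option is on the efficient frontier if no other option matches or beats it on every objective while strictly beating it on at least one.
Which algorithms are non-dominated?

D2, D3, D4

D1: dominated by D3 (memory 138≤313, avg latency 98≤135).
D2: not dominated (best memory).
D3: not dominated.
D4: not dominated (best avg latency).
D5: dominated by D2 (memory 57≤251, avg latency 180≤196).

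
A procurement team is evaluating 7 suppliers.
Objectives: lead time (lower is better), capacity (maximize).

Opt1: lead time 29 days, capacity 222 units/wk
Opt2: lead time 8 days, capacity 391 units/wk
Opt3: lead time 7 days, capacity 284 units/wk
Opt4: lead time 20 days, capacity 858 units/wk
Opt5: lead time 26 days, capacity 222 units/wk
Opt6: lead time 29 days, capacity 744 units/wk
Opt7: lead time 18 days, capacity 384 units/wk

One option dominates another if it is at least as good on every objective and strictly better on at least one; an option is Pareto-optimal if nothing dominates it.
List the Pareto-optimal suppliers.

Opt1: dominated by Opt2 (lead time 8≤29, capacity 391≥222).
Opt2: not dominated.
Opt3: not dominated (best lead time).
Opt4: not dominated (best capacity).
Opt5: dominated by Opt2 (lead time 8≤26, capacity 391≥222).
Opt6: dominated by Opt4 (lead time 20≤29, capacity 858≥744).
Opt7: dominated by Opt2 (lead time 8≤18, capacity 391≥384).

Opt2, Opt3, Opt4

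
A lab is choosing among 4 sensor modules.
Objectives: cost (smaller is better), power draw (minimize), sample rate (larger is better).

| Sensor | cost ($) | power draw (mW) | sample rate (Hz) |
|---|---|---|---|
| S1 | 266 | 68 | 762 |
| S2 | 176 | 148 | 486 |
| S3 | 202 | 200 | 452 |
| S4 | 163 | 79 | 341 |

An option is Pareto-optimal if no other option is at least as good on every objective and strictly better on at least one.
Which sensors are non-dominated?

S1, S2, S4

S1: not dominated (best power draw).
S2: not dominated.
S3: dominated by S2 (cost 176≤202, power draw 148≤200, sample rate 486≥452).
S4: not dominated (best cost).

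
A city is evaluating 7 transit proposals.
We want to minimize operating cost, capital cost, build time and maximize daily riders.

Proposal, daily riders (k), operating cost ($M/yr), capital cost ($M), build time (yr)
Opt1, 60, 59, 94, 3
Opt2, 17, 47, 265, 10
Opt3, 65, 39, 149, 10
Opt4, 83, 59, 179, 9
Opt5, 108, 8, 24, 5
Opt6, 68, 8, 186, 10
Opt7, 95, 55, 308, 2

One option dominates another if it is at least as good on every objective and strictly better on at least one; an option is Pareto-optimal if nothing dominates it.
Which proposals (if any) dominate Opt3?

Opt5: daily riders 108≥65, operating cost 8≤39, capital cost 24≤149, build time 5≤10 — dominates Opt3.
Others (Opt1, Opt2, Opt4, Opt6, Opt7) are each worse than Opt3 on at least one objective.

Opt5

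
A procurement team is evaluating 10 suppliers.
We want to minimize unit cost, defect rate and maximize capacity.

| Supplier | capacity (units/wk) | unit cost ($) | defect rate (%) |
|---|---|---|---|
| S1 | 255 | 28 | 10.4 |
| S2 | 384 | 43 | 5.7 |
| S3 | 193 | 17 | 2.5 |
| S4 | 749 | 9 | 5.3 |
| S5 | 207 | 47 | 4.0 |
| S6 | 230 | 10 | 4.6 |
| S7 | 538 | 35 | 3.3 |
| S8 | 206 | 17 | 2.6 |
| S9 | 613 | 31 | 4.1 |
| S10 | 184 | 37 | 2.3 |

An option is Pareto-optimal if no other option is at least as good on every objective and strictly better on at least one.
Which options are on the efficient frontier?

S1: dominated by S4 (capacity 749≥255, unit cost 9≤28, defect rate 5.3≤10.4).
S2: dominated by S4 (capacity 749≥384, unit cost 9≤43, defect rate 5.3≤5.7).
S3: not dominated.
S4: not dominated (best capacity).
S5: dominated by S7 (capacity 538≥207, unit cost 35≤47, defect rate 3.3≤4.0).
S6: not dominated.
S7: not dominated.
S8: not dominated.
S9: not dominated.
S10: not dominated (best defect rate).

S3, S4, S6, S7, S8, S9, S10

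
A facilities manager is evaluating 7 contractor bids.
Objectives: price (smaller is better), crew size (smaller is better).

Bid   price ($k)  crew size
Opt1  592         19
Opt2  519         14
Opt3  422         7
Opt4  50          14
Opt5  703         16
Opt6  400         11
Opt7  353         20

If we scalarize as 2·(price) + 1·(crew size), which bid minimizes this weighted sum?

Opt1: 2·592 + 1·19 = 1203
Opt2: 2·519 + 1·14 = 1052
Opt3: 2·422 + 1·7 = 851
Opt4: 2·50 + 1·14 = 114
Opt5: 2·703 + 1·16 = 1422
Opt6: 2·400 + 1·11 = 811
Opt7: 2·353 + 1·20 = 726
Lowest: Opt4 at 114.

Opt4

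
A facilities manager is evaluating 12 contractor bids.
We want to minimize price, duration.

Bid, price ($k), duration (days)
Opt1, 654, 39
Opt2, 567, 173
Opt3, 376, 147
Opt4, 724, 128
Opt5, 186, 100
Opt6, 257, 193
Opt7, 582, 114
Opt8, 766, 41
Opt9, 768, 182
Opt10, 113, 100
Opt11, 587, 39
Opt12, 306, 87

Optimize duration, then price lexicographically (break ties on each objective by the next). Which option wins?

Opt11

First minimize duration: best is 39, kept {Opt1, Opt11}.
Then minimize price: best is 587, kept {Opt11}.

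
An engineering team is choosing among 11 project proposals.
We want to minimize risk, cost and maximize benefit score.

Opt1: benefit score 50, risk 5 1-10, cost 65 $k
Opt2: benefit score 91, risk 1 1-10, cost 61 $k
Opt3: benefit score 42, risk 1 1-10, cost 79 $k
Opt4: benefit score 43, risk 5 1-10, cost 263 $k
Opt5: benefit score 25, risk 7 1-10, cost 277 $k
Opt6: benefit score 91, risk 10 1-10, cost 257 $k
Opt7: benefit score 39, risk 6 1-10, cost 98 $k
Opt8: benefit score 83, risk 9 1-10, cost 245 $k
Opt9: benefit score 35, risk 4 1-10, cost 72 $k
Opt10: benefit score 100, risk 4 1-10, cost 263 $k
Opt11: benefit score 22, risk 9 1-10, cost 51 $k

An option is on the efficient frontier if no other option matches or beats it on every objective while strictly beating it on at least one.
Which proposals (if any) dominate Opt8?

Opt2

Opt2: benefit score 91≥83, risk 1≤9, cost 61≤245 — dominates Opt8.
Others (Opt1, Opt3, Opt4, Opt5, Opt6, Opt7, Opt9, Opt10, Opt11) are each worse than Opt8 on at least one objective.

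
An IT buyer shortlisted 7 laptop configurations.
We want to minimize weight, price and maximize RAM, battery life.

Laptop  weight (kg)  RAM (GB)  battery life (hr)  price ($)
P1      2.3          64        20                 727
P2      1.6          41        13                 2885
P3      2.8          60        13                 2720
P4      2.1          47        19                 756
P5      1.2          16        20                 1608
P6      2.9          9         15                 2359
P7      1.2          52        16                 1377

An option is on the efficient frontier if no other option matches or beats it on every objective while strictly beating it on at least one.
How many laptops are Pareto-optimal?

P1: not dominated (best RAM).
P2: dominated by P7 (weight 1.2≤1.6, RAM 52≥41, battery life 16≥13, price 1377≤2885).
P3: dominated by P1 (weight 2.3≤2.8, RAM 64≥60, battery life 20≥13, price 727≤2720).
P4: not dominated.
P5: not dominated.
P6: dominated by P1 (weight 2.3≤2.9, RAM 64≥9, battery life 20≥15, price 727≤2359).
P7: not dominated.
Pareto-optimal: P1, P4, P5, P7 → 4.

4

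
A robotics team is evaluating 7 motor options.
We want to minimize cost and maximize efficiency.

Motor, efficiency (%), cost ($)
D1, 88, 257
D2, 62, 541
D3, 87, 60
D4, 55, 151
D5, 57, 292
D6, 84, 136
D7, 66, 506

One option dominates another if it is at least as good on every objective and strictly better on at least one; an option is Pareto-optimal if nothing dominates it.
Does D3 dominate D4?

D3 vs D4: efficiency 87≥55, cost 60≤151 — D3 is at least as good on every objective with at least one strict improvement.

Yes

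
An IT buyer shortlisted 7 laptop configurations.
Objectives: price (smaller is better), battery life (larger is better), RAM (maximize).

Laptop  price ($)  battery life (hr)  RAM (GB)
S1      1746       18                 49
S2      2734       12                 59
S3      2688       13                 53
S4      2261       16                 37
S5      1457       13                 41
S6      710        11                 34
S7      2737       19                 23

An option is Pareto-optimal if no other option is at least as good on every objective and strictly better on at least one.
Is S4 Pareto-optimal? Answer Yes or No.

S1 vs S4: price 1746≤2261, battery life 18≥16, RAM 49≥37 — S1 is at least as good on every objective and strictly better on at least one, so S1 dominates S4.

No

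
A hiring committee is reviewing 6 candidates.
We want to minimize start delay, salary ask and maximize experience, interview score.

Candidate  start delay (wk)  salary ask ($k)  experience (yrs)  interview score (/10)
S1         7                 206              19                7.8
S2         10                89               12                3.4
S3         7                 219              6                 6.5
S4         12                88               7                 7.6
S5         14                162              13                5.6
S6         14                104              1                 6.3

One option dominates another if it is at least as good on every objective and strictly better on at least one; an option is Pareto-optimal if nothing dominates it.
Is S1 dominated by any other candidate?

S2: worse on start delay (10 vs 7).
S3: worse on salary ask (219 vs 206).
S4: worse on start delay (12 vs 7).
S5: worse on start delay (14 vs 7).
S6: worse on start delay (14 vs 7).
No option is at least as good as S1 on every objective and strictly better on one.

No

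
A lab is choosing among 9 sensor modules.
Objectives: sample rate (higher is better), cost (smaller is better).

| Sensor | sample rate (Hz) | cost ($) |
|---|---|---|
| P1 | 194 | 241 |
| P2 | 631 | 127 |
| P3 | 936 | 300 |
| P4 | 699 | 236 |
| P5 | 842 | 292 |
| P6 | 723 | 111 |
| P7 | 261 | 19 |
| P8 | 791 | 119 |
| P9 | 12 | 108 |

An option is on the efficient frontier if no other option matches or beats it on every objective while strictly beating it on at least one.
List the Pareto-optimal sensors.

P1: dominated by P2 (sample rate 631≥194, cost 127≤241).
P2: dominated by P6 (sample rate 723≥631, cost 111≤127).
P3: not dominated (best sample rate).
P4: dominated by P6 (sample rate 723≥699, cost 111≤236).
P5: not dominated.
P6: not dominated.
P7: not dominated (best cost).
P8: not dominated.
P9: dominated by P7 (sample rate 261≥12, cost 19≤108).

P3, P5, P6, P7, P8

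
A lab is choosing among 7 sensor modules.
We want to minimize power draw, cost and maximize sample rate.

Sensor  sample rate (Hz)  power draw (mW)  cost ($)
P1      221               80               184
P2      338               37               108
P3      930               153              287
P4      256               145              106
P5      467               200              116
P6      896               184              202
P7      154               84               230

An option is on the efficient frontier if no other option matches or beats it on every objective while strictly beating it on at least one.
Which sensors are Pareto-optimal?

P2, P3, P4, P5, P6

P1: dominated by P2 (sample rate 338≥221, power draw 37≤80, cost 108≤184).
P2: not dominated (best power draw).
P3: not dominated (best sample rate).
P4: not dominated (best cost).
P5: not dominated.
P6: not dominated.
P7: dominated by P1 (sample rate 221≥154, power draw 80≤84, cost 184≤230).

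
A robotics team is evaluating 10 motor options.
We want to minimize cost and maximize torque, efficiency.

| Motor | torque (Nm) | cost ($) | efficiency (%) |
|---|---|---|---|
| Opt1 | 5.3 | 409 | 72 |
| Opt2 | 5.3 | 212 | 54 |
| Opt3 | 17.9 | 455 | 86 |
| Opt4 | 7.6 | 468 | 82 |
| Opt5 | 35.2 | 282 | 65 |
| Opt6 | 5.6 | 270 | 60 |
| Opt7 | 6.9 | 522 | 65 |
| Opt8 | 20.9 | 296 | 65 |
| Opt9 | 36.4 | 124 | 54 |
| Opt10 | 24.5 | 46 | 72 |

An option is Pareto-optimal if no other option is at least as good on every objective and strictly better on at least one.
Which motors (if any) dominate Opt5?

none

Opt1: worse on torque (5.3 vs 35.2).
Opt2: worse on torque (5.3 vs 35.2).
Opt3: worse on torque (17.9 vs 35.2).
Opt4: worse on torque (7.6 vs 35.2).
Opt6: worse on torque (5.6 vs 35.2).
Opt7: worse on torque (6.9 vs 35.2).
Opt8: worse on torque (20.9 vs 35.2).
Opt9: worse on efficiency (54 vs 65).
Opt10: worse on torque (24.5 vs 35.2).
No option dominates Opt5.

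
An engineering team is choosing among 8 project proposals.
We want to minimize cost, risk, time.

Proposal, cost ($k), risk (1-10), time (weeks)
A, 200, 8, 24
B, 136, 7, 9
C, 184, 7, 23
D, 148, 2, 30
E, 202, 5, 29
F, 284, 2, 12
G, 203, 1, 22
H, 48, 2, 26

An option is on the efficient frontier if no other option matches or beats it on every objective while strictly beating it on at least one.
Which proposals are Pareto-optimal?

B, F, G, H

A: dominated by B (cost 136≤200, risk 7≤8, time 9≤24).
B: not dominated (best time).
C: dominated by B (cost 136≤184, risk 7≤7, time 9≤23).
D: dominated by H (cost 48≤148, risk 2≤2, time 26≤30).
E: dominated by H (cost 48≤202, risk 2≤5, time 26≤29).
F: not dominated.
G: not dominated (best risk).
H: not dominated (best cost).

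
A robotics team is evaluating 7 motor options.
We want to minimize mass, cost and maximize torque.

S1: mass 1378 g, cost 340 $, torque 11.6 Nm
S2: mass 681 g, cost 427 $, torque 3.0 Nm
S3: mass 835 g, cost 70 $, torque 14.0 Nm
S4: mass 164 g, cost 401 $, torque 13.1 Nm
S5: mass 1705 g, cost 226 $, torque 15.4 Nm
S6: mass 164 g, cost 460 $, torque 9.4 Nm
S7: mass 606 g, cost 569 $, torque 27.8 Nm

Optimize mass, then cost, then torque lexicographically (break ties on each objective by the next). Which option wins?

First minimize mass: best is 164, kept {S4, S6}.
Then minimize cost: best is 401, kept {S4}.

S4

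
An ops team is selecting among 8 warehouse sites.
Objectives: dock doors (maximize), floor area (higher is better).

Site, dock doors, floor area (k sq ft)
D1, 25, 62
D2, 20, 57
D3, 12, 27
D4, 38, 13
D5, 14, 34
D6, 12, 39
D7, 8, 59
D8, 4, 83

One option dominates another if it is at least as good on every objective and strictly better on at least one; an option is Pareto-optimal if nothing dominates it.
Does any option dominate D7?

D1 vs D7: dock doors 25≥8, floor area 62≥59 — D1 is at least as good on every objective and strictly better on at least one, so D1 dominates D7.

Yes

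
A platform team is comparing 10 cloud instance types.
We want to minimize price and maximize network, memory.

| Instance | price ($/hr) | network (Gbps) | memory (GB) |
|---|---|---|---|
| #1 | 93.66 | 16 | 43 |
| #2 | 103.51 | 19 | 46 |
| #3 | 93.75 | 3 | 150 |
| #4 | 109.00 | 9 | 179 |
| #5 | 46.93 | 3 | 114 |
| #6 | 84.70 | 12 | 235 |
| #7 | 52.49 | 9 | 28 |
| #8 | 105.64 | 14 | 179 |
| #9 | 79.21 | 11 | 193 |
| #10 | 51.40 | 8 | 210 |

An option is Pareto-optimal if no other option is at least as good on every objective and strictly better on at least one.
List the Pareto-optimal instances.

#1: not dominated.
#2: not dominated (best network).
#3: dominated by #6 (price 84.70≤93.75, network 12≥3, memory 235≥150).
#4: dominated by #6 (price 84.70≤109.00, network 12≥9, memory 235≥179).
#5: not dominated (best price).
#6: not dominated (best memory).
#7: not dominated.
#8: not dominated.
#9: not dominated.
#10: not dominated.

#1, #2, #5, #6, #7, #8, #9, #10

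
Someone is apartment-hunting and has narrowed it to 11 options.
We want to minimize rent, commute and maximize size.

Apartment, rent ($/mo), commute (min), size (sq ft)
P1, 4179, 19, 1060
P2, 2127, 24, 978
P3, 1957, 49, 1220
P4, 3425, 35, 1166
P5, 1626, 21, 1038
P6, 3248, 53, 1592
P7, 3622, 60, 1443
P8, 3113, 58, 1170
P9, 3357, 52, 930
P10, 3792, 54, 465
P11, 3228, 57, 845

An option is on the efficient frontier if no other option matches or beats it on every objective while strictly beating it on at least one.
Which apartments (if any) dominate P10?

P2, P3, P4, P5, P6, P9

P2: rent 2127≤3792, commute 24≤54, size 978≥465 — dominates P10.
P3: rent 1957≤3792, commute 49≤54, size 1220≥465 — dominates P10.
P4: rent 3425≤3792, commute 35≤54, size 1166≥465 — dominates P10.
P5: rent 1626≤3792, commute 21≤54, size 1038≥465 — dominates P10.
P6: rent 3248≤3792, commute 53≤54, size 1592≥465 — dominates P10.
P9: rent 3357≤3792, commute 52≤54, size 930≥465 — dominates P10.
Others (P1, P7, P8, P11) are each worse than P10 on at least one objective.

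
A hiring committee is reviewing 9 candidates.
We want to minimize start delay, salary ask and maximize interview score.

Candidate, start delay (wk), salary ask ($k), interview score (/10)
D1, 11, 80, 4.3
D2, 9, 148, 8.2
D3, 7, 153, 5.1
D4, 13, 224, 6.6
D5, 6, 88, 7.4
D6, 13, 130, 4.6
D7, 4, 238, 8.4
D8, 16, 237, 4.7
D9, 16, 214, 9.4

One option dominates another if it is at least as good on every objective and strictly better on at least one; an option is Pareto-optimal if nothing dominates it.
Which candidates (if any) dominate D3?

D5

D5: start delay 6≤7, salary ask 88≤153, interview score 7.4≥5.1 — dominates D3.
Others (D1, D2, D4, D6, D7, D8, D9) are each worse than D3 on at least one objective.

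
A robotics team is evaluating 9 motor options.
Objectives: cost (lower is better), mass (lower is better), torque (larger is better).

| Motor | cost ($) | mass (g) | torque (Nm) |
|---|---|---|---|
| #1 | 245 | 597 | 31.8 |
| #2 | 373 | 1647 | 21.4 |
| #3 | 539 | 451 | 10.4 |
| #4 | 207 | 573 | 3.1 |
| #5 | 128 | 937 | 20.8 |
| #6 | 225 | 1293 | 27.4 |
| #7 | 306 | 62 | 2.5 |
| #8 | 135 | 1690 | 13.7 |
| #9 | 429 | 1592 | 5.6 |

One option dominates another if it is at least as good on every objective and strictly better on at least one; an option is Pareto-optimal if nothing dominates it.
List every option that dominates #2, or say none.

#1, #6

#1: cost 245≤373, mass 597≤1647, torque 31.8≥21.4 — dominates #2.
#6: cost 225≤373, mass 1293≤1647, torque 27.4≥21.4 — dominates #2.
Others (#3, #4, #5, #7, #8, #9) are each worse than #2 on at least one objective.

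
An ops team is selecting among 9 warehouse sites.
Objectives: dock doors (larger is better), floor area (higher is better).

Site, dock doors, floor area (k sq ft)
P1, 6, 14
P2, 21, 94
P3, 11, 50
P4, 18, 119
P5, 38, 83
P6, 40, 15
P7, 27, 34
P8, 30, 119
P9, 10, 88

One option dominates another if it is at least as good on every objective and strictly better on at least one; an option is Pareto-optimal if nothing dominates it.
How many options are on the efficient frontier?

P1: dominated by P2 (dock doors 21≥6, floor area 94≥14).
P2: dominated by P8 (dock doors 30≥21, floor area 119≥94).
P3: dominated by P2 (dock doors 21≥11, floor area 94≥50).
P4: dominated by P8 (dock doors 30≥18, floor area 119≥119).
P5: not dominated.
P6: not dominated (best dock doors).
P7: dominated by P5 (dock doors 38≥27, floor area 83≥34).
P8: not dominated.
P9: dominated by P2 (dock doors 21≥10, floor area 94≥88).
Pareto-optimal: P5, P6, P8 → 3.

3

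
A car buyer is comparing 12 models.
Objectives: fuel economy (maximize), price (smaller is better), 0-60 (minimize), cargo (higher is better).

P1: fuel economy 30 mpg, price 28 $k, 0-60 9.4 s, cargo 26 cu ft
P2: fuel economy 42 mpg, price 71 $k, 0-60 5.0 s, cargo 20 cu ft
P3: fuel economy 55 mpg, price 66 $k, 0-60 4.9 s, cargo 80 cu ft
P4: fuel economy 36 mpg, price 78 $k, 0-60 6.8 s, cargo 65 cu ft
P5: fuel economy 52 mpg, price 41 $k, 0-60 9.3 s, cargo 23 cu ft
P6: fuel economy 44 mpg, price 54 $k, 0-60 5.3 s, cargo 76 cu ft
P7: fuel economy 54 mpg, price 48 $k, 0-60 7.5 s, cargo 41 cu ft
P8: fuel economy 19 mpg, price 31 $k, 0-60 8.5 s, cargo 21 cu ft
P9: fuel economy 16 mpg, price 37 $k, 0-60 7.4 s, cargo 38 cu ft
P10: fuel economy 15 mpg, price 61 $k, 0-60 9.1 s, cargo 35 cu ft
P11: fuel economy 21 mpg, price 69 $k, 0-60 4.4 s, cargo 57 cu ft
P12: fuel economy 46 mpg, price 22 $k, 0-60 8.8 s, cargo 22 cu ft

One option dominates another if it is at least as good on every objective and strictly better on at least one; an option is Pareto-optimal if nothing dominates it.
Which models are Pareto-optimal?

P1: not dominated.
P2: dominated by P3 (fuel economy 55≥42, price 66≤71, 0-60 4.9≤5.0, cargo 80≥20).
P3: not dominated (best fuel economy).
P4: dominated by P3 (fuel economy 55≥36, price 66≤78, 0-60 4.9≤6.8, cargo 80≥65).
P5: not dominated.
P6: not dominated.
P7: not dominated.
P8: not dominated.
P9: not dominated.
P10: dominated by P6 (fuel economy 44≥15, price 54≤61, 0-60 5.3≤9.1, cargo 76≥35).
P11: not dominated (best 0-60).
P12: not dominated (best price).

P1, P3, P5, P6, P7, P8, P9, P11, P12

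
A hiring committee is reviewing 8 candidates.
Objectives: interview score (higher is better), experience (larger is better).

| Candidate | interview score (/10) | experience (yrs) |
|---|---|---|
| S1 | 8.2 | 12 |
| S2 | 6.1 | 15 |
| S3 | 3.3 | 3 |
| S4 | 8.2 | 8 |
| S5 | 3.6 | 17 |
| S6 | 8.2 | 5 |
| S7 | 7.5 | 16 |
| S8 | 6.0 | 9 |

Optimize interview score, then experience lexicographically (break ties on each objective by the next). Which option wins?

S1

First maximize interview score: best is 8.2, kept {S1, S4, S6}.
Then maximize experience: best is 12, kept {S1}.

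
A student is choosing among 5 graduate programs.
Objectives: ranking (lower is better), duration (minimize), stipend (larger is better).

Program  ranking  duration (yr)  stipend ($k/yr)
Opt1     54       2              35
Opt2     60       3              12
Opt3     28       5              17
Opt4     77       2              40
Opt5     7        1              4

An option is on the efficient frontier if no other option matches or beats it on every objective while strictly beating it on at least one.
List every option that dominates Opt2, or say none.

Opt1: ranking 54≤60, duration 2≤3, stipend 35≥12 — dominates Opt2.
Others (Opt3, Opt4, Opt5) are each worse than Opt2 on at least one objective.

Opt1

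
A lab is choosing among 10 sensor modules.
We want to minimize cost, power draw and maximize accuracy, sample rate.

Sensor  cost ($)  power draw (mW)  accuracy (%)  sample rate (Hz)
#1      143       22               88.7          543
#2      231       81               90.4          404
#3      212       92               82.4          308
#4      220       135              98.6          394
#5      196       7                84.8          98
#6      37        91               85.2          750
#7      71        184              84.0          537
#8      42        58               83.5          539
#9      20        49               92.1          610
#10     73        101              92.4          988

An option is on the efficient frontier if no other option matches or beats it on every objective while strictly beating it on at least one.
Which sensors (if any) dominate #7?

#6, #9

#6: cost 37≤71, power draw 91≤184, accuracy 85.2≥84.0, sample rate 750≥537 — dominates #7.
#9: cost 20≤71, power draw 49≤184, accuracy 92.1≥84.0, sample rate 610≥537 — dominates #7.
Others (#1, #2, #3, #4, #5, #8, #10) are each worse than #7 on at least one objective.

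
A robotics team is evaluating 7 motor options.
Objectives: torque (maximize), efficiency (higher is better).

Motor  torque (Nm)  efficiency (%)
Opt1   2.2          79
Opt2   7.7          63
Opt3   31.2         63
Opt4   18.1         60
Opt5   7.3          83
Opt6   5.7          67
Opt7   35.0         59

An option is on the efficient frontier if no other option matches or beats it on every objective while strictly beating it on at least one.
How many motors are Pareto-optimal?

3

Opt1: dominated by Opt5 (torque 7.3≥2.2, efficiency 83≥79).
Opt2: dominated by Opt3 (torque 31.2≥7.7, efficiency 63≥63).
Opt3: not dominated.
Opt4: dominated by Opt3 (torque 31.2≥18.1, efficiency 63≥60).
Opt5: not dominated (best efficiency).
Opt6: dominated by Opt5 (torque 7.3≥5.7, efficiency 83≥67).
Opt7: not dominated (best torque).
Pareto-optimal: Opt3, Opt5, Opt7 → 3.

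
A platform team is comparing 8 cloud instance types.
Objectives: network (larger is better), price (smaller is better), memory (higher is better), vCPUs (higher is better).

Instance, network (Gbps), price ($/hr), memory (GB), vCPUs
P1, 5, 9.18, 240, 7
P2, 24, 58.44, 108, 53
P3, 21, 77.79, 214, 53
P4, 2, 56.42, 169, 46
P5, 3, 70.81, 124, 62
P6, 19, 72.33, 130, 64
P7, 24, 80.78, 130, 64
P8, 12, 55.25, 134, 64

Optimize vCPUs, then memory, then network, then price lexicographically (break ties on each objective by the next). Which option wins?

P8

First maximize vCPUs: best is 64, kept {P6, P7, P8}.
Then maximize memory: best is 134, kept {P8}.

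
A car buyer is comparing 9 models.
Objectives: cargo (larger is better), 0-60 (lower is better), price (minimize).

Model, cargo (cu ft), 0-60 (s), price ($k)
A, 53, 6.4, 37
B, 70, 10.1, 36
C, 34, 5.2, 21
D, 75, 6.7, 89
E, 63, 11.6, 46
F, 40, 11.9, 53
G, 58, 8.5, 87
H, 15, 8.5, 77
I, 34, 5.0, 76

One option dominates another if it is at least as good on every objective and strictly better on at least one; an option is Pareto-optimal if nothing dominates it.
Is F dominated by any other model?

Yes

A vs F: cargo 53≥40, 0-60 6.4≤11.9, price 37≤53 — A is at least as good on every objective and strictly better on at least one, so A dominates F.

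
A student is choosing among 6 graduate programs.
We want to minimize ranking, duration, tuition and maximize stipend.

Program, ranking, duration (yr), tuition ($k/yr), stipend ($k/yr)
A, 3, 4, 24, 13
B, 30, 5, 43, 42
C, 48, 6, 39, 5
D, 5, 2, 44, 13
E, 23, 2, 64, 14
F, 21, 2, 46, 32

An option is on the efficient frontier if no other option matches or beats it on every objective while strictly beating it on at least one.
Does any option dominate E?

Yes

F vs E: ranking 21≤23, duration 2≤2, tuition 46≤64, stipend 32≥14 — F is at least as good on every objective and strictly better on at least one, so F dominates E.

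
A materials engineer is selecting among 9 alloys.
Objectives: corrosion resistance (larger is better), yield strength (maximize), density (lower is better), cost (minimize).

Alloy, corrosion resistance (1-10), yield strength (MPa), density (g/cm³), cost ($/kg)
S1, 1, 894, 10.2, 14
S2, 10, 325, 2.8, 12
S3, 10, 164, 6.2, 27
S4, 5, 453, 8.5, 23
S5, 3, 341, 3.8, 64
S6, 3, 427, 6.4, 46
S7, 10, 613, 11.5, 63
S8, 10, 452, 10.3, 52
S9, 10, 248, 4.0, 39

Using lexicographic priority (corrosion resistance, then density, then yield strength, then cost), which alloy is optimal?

First maximize corrosion resistance: best is 10, kept {S2, S3, S7, S8, S9}.
Then minimize density: best is 2.8, kept {S2}.

S2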